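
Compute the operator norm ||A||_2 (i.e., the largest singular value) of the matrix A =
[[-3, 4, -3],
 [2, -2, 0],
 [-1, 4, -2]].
||A||_2 ≈ 7.6886 (= sqrt(largest eigenvalue of A^T A))

||A||_2 = sigma_max(A) = sqrt(lambda_max(A^T A)). Form the symmetric matrix M = A^T A =
[[14, -20, 11],
 [-20, 36, -20],
 [11, -20, 13]].
Its characteristic polynomial (trace, sum of principal 2x2 minors, determinant of M give the coefficients) is
  p(λ) = det(λ I - M) = λ^3 - 63λ^2 + 233λ - 196.
No integer candidate from the rational root theorem (±divisors of 196) is a root, so the roots are irrational. The cubic discriminant is Δ = 19589125 > 0, so there are three distinct real roots. p(1) = -25 and p(2) = 26 have opposite signs, so a root lies in (1, 2); Newton's method refines it to λ ≈ 1.2656. p(2) = 26 and p(3) = -37 have opposite signs, so a root lies in (2, 3); Newton's method refines it to λ ≈ 2.6198. p(59) = -373 and p(60) = 2984 have opposite signs, so a root lies in (59, 60); Newton's method refines it to λ ≈ 59.1146. Check (Vieta): the three roots sum to 63, matching tr M = 63.
So the eigenvalues of A^T A are ≈ 1.2656, 2.6198, 59.1146 (all ≥ 0, as they must be for A^T A). The largest is λ_max ≈ 59.1146, hence ||A||_2 = sqrt(λ_max) ≈ 7.6886.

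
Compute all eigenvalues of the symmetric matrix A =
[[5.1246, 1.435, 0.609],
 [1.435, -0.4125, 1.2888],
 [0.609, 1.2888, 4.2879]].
sigma(A) ≈ {-1, 4, 6}

A is real symmetric, so its spectrum consists of real eigenvalues. Expanding the characteristic polynomial of the displayed matrix gives
  det(λ I - A) = p(λ) = λ^3 + (-9)λ^2 + (14)λ + (24).
Solving p(λ) = 0 yields eigenvalues ≈ -1, 4, 6. (A is shown rounded to 4 decimals, so these recover the underlying integer eigenvalues to within that precision.)
Verification: the trace of A = 9 equals the sum of eigenvalues 9, and det(A) ≈ -24.0003 matches the eigenvalue product -24.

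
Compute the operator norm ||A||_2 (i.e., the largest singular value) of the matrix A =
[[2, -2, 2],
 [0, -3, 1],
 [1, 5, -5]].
||A||_2 ≈ 8.1413 (= sqrt(largest eigenvalue of A^T A))

||A||_2 = sigma_max(A) = sqrt(lambda_max(A^T A)). Form the symmetric matrix M = A^T A =
[[5, 1, -1],
 [1, 38, -32],
 [-1, -32, 30]].
Its characteristic polynomial (trace, sum of principal 2x2 minors, determinant of M give the coefficients) is
  p(λ) = det(λ I - M) = λ^3 - 73λ^2 + 454λ - 576.
No integer candidate from the rational root theorem (±divisors of 576) is a root, so the roots are irrational. The cubic discriminant is Δ = 162448644 > 0, so there are three distinct real roots. p(1) = -194 and p(2) = 48 have opposite signs, so a root lies in (1, 2); Newton's method refines it to λ ≈ 1.7486. p(4) = 136 and p(5) = -6 have opposite signs, so a root lies in (4, 5); Newton's method refines it to λ ≈ 4.9699. p(66) = -1104 and p(67) = 2908 have opposite signs, so a root lies in (66, 67); Newton's method refines it to λ ≈ 66.2815. Check (Vieta): the three roots sum to 73, matching tr M = 73.
So the eigenvalues of A^T A are ≈ 1.7486, 4.9699, 66.2815 (all ≥ 0, as they must be for A^T A). The largest is λ_max ≈ 66.2815, hence ||A||_2 = sqrt(λ_max) ≈ 8.1413.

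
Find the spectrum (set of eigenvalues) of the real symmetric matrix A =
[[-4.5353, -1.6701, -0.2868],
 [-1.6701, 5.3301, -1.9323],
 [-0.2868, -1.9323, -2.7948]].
sigma(A) ≈ {-5, -3, 6}

A is real symmetric, so its spectrum consists of real eigenvalues. Expanding the characteristic polynomial of the displayed matrix gives
  det(λ I - A) = p(λ) = λ^3 + (2)λ^2 + (-33)λ + (-90).
Solving p(λ) = 0 yields eigenvalues ≈ -5, -3, 6. (A is shown rounded to 4 decimals, so these recover the underlying integer eigenvalues to within that precision.)
Verification: the trace of A = -2 equals the sum of eigenvalues -2, and det(A) ≈ 90.0001 matches the eigenvalue product 90.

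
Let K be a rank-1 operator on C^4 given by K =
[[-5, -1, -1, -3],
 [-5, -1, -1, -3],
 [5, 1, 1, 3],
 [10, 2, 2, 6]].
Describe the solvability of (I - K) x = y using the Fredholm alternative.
(I - K) is singular (det(I - K) = 0, i.e. 1 ∈ sigma(K)). (I - K) x = y is solvable iff y ⊥ ker((I - K)^*) = span{(-5, -1, -1, -3)}, i.e. iff -5y_1 - y_2 - y_3 - 3y_4 = 0. When solvable, the solutions are x = y + c·(1, 1, -1, -2), c arbitrary (ker(I - K) = span{(1, 1, -1, -2)}, dimension 1).

K has rank 1, so it is an outer product K = u v^T: every row of K is a multiple of one row vector. Reading off the entries, u = (1, 1, -1, -2) and v = (-5, -1, -1, -3) (row i of K equals u_i·v^T). A rank-one matrix u v^T satisfies K u = u (v·u) and kills the (3)-dimensional subspace v^⊥, so its characteristic polynomial is lambda^3 (lambda - v·u) with v·u = tr K = 1. Hence the eigenvalues of I - K are 1 (multiplicity 3) and 1 - (1) = 0, so det(I - K) = 0. (Direct check: I - K =
[[6, 1, 1, 3],
 [5, 2, 1, 3],
 [-5, -1, 0, -3],
 [-10, -2, -2, -5]]
has determinant 0.) So 1 is an eigenvalue of K and (I - K) is not invertible. The finite-dimensional Fredholm alternative says: either (I - K) is invertible, or ker(I - K) ≠ {0} and then range(I - K) = ker((I - K)^*)^⊥, with dim ker(I - K) = dim ker((I - K)^*). We are in the second case, so we need both kernels. Kernel of I - K: (I - K) u = u - u (v·u) = u - u = 0, so ker(I - K) = span{u} = span{(1, 1, -1, -2)} (it is exactly 1-dimensional because rank(I - K) = 3). Kernel of the adjoint: K is real, so (I - K)^* = I - K^T = I - v u^T, and (I - v u^T) v = v - v (u·v) = 0; hence ker((I - K)^*) = span{v} = span{(-5, -1, -1, -3)}. Therefore (I - K) x = y is solvable iff <y, v> = 0, i.e. iff -5y_1 - y_2 - y_3 - 3y_4 = 0. When this holds, K y = u (v·y) = 0, so (I - K) y = y and x = y is a particular solution; the full solution set is the line x = y + c·u = y + c·(1, 1, -1, -2), c ∈ C.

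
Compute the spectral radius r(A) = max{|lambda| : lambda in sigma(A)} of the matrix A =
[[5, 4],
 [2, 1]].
r(A) = (6 + sqrt(48))/2 ≈ 6.4641

The eigenvalues of A are the roots of its characteristic polynomial. With M = A (coefficients from the trace and determinant):
  p(λ) = det(λ I - M) = λ^2 - 6λ - 3.
For λ^2 - 6λ - 3 the discriminant is 48. It is nonnegative but not a perfect square, so the roots are real and irrational: λ = (6 ± sqrt(48))/2 ≈ 6.4641, -0.4641.
Thus the eigenvalues (to 4 decimals) are 6.4641 (modulus 6.4641); -0.4641 (modulus 0.4641). The spectral radius is the largest modulus: r(A) = (6 + sqrt(48))/2 ≈ 6.4641. (Cross-check: r(A) ≤ ||A||_2 ≈ 6.7678; equality holds whenever A is normal, though it can also hold for some non-normal A.)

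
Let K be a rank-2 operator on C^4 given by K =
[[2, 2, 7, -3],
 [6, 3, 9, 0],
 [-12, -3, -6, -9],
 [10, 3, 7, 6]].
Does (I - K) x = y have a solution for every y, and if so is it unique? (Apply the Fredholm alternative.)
(I - K) is invertible (det(I - K) = 158 ≠ 0), so for every y in C^4 the equation (I - K) x = y has a unique solution.

K has rank 2 and factors as K = U V^T = u1 v1^T + u2 v2^T with u1 = (2, 3, -3, 3), v1 = (2, 1, 3, 0), u2 = (1, 0, 3, -2), v2 = (-2, 0, 1, -3) (multiplying out reproduces the displayed K). The nonzero eigenvalues of U V^T coincide with those of the 2 x 2 matrix G = V^T U = [[v1·u1, v1·u2], [v2·u1, v2·u2]] = [[-2, 11], [-16, 7]], and by the Sylvester determinant identity det(I_4 - U V^T) = det(I_2 - V^T U) = det([[3, -11], [16, -6]]) = (3)(-6) - (-11)(16) = 158. (Direct check: I - K =
[[-1, -2, -7, 3],
 [-6, -2, -9, 0],
 [12, 3, 7, 9],
 [-10, -3, -7, -5]]
has determinant 158.) The finite-dimensional Fredholm alternative says: either (I - K) is invertible, or ker(I - K) ≠ {0} and then range(I - K) = ker((I - K)^*)^⊥, with dim ker(I - K) = dim ker((I - K)^*). Since det(I - K) ≠ 0, 1 is not an eigenvalue of K and ker(I - K) = {0}, so we are in the first case: for every y there is a unique x = (I - K)^(-1) y. (Explicitly, by the Woodbury identity, (I - U V^T)^(-1) = I + U (I_2 - G)^(-1) V^T.)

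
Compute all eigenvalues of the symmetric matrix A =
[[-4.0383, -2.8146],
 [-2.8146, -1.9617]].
sigma(A) ≈ {-6, 0}

A is real symmetric, so its spectrum consists of real eigenvalues. Expanding the characteristic polynomial of the displayed matrix gives
  det(λ I - A) = p(λ) = λ^2 + (6)λ + (0).
Solving p(λ) = 0 yields eigenvalues ≈ -6, 0. (A is shown rounded to 4 decimals, so these recover the underlying integer eigenvalues to within that precision.)
Verification: the trace of A = -6 equals the sum of eigenvalues -6, and det(A) ≈ -0.0000 matches the eigenvalue product 0.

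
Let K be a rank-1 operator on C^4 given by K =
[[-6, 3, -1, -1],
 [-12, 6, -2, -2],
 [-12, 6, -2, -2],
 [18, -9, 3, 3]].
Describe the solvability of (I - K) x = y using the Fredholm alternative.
(I - K) is singular (det(I - K) = 0, i.e. 1 ∈ sigma(K)). (I - K) x = y is solvable iff y ⊥ ker((I - K)^*) = span{(-6, 3, -1, -1)}, i.e. iff -6y_1 + 3y_2 - y_3 - y_4 = 0. When solvable, the solutions are x = y + c·(1, 2, 2, -3), c arbitrary (ker(I - K) = span{(1, 2, 2, -3)}, dimension 1).

K has rank 1, so it is an outer product K = u v^T: every row of K is a multiple of one row vector. Reading off the entries, u = (1, 2, 2, -3) and v = (-6, 3, -1, -1) (row i of K equals u_i·v^T). A rank-one matrix u v^T satisfies K u = u (v·u) and kills the (3)-dimensional subspace v^⊥, so its characteristic polynomial is lambda^3 (lambda - v·u) with v·u = tr K = 1. Hence the eigenvalues of I - K are 1 (multiplicity 3) and 1 - (1) = 0, so det(I - K) = 0. (Direct check: I - K =
[[7, -3, 1, 1],
 [12, -5, 2, 2],
 [12, -6, 3, 2],
 [-18, 9, -3, -2]]
has determinant 0.) So 1 is an eigenvalue of K and (I - K) is not invertible. The finite-dimensional Fredholm alternative says: either (I - K) is invertible, or ker(I - K) ≠ {0} and then range(I - K) = ker((I - K)^*)^⊥, with dim ker(I - K) = dim ker((I - K)^*). We are in the second case, so we need both kernels. Kernel of I - K: (I - K) u = u - u (v·u) = u - u = 0, so ker(I - K) = span{u} = span{(1, 2, 2, -3)} (it is exactly 1-dimensional because rank(I - K) = 3). Kernel of the adjoint: K is real, so (I - K)^* = I - K^T = I - v u^T, and (I - v u^T) v = v - v (u·v) = 0; hence ker((I - K)^*) = span{v} = span{(-6, 3, -1, -1)}. Therefore (I - K) x = y is solvable iff <y, v> = 0, i.e. iff -6y_1 + 3y_2 - y_3 - y_4 = 0. When this holds, K y = u (v·y) = 0, so (I - K) y = y and x = y is a particular solution; the full solution set is the line x = y + c·u = y + c·(1, 2, 2, -3), c ∈ C.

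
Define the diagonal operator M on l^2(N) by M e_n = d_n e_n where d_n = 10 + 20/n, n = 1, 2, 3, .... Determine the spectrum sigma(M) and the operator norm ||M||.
sigma(M) = {10 + 20/n : n ≥ 1} ∪ {10}; ||M|| = 30

A bounded diagonal operator on l^2 with diagonal entries d_n has spectrum equal to the closure of {d_n : n ≥ 1}: every d_n is an eigenvalue (with eigenvector e_n), so {d_n} ⊂ sigma(M); the spectrum is closed, so its closure is too; and for lambda not in the closure, (M - lambda I) has bounded inverse (the diagonal entries 1/(d_n - lambda) are bounded). For our sequence d_n = 10 + 20/n, n = 1, 2, 3, ...:
  - {d_n} = {10 + 20/n : n ≥ 1}; the only limit point is 10
  - closure = {10 + 20/n : n ≥ 1} ∪ {10}
For the norm: a diagonal operator has ||M|| = sup_n |d_n|. Here d_n = 10 + 20/n is positive and decreasing, so sup_n |d_n| = d_1 = 10 + 20 = 30. So ||M|| = 30.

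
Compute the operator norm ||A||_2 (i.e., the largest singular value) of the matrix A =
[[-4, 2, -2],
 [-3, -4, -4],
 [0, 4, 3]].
||A||_2 ≈ 7.996 (= sqrt(largest eigenvalue of A^T A))

||A||_2 = sigma_max(A) = sqrt(lambda_max(A^T A)). Form the symmetric matrix M = A^T A =
[[25, 4, 20],
 [4, 36, 24],
 [20, 24, 29]].
Its characteristic polynomial (trace, sum of principal 2x2 minors, determinant of M give the coefficients) is
  p(λ) = det(λ I - M) = λ^3 - 90λ^2 + 1677λ - 676.
No integer candidate from the rational root theorem (±divisors of 676) is a root, so the roots are irrational. The cubic discriminant is Δ = 3767723856 > 0, so there are three distinct real roots. p(0) = -676 and p(1) = 912 have opposite signs, so a root lies in (0, 1); Newton's method refines it to λ ≈ 0.4122. p(25) = 624 and p(26) = -338 have opposite signs, so a root lies in (25, 26); Newton's method refines it to λ ≈ 25.6518. p(63) = -2188 and p(64) = 156 have opposite signs, so a root lies in (63, 64); Newton's method refines it to λ ≈ 63.936. Check (Vieta): the three roots sum to 90, matching tr M = 90.
So the eigenvalues of A^T A are ≈ 0.4122, 25.6518, 63.936 (all ≥ 0, as they must be for A^T A). The largest is λ_max ≈ 63.936, hence ||A||_2 = sqrt(λ_max) ≈ 7.996.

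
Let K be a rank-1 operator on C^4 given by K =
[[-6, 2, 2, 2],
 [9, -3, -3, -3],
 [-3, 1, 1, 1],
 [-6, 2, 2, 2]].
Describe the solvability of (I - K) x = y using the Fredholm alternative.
(I - K) is invertible (det(I - K) = 7 ≠ 0), so for every y in C^4 the equation (I - K) x = y has a unique solution.

K has rank 1, so it is an outer product K = u v^T: every row of K is a multiple of one row vector. Reading off the entries, u = (2, -3, 1, 2) and v = (-3, 1, 1, 1) (row i of K equals u_i·v^T). A rank-one matrix u v^T satisfies K u = u (v·u) and kills the (3)-dimensional subspace v^⊥, so its characteristic polynomial is lambda^3 (lambda - v·u) with v·u = tr K = -6. Hence the eigenvalues of I - K are 1 (multiplicity 3) and 1 - (-6) = 7, so det(I - K) = 7. (Direct check: I - K =
[[7, -2, -2, -2],
 [-9, 4, 3, 3],
 [3, -1, 0, -1],
 [6, -2, -2, -1]]
has determinant 7.) The finite-dimensional Fredholm alternative says: either (I - K) is invertible, or ker(I - K) ≠ {0} and then range(I - K) = ker((I - K)^*)^⊥, with dim ker(I - K) = dim ker((I - K)^*). Since det(I - K) ≠ 0, 1 is not an eigenvalue of K and ker(I - K) = {0}, so we are in the first case: for every y there is a unique x = (I - K)^(-1) y. Explicitly, by the Sherman–Morrison formula, (I - u v^T)^(-1) = I + u v^T/(1 - v·u), i.e. (I - K)^(-1) = I + K/(7).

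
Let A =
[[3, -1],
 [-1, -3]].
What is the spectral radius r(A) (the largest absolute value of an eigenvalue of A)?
r(A) = sqrt(40)/2 ≈ 3.1623

The eigenvalues of A are the roots of its characteristic polynomial. With M = A (coefficients from the trace and determinant):
  p(λ) = det(λ I - M) = λ^2 - 10.
For λ^2 - 10 the discriminant is 40. It is nonnegative but not a perfect square, so the roots are real and irrational: λ = ± sqrt(40)/2 ≈ 3.1623, -3.1623.
Thus the eigenvalues (to 4 decimals) are 3.1623 (modulus 3.1623); -3.1623 (modulus 3.1623). The spectral radius is the largest modulus: r(A) = sqrt(40)/2 ≈ 3.1623. (Cross-check: r(A) ≤ ||A||_2 ≈ 3.1623; equality holds whenever A is normal, though it can also hold for some non-normal A.)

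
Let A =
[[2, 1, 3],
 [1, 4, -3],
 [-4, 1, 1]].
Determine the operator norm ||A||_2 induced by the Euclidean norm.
||A||_2 ≈ 5.2179 (= sqrt(largest eigenvalue of A^T A))

||A||_2 = sigma_max(A) = sqrt(lambda_max(A^T A)). Form the symmetric matrix M = A^T A =
[[21, 2, -1],
 [2, 18, -8],
 [-1, -8, 19]].
Its characteristic polynomial (trace, sum of principal 2x2 minors, determinant of M give the coefficients) is
  p(λ) = det(λ I - M) = λ^3 - 58λ^2 + 1050λ - 5776.
No integer candidate from the rational root theorem (±divisors of 5776) is a root, so the roots are irrational. The cubic discriminant is Δ = 1314800 > 0, so there are three distinct real roots. p(10) = -76 and p(11) = 87 have opposite signs, so a root lies in (10, 11); Newton's method refines it to λ ≈ 10.4264. p(20) = 24 and p(21) = -43 have opposite signs, so a root lies in (20, 21); Newton's method refines it to λ ≈ 20.3469. p(27) = -25 and p(28) = 104 have opposite signs, so a root lies in (27, 28); Newton's method refines it to λ ≈ 27.2267. Check (Vieta): the three roots sum to 58, matching tr M = 58.
So the eigenvalues of A^T A are ≈ 10.4264, 20.3469, 27.2267 (all ≥ 0, as they must be for A^T A). The largest is λ_max ≈ 27.2267, hence ||A||_2 = sqrt(λ_max) ≈ 5.2179.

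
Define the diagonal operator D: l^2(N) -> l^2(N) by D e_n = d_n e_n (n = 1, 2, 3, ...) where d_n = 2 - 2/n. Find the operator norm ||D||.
||D|| = 2

For a diagonal operator on l^2 with entries d_n, ||D|| = sup_n |d_n|. Here d_1 = 0, d_2 = 1, ..., and d_n = 2 - 2/n increases monotonically toward 2. All terms lie in [0, 2), so |d_n| = d_n and the supremum is the limit 2, which is not attained by any individual d_n. Hence ||D|| = 2.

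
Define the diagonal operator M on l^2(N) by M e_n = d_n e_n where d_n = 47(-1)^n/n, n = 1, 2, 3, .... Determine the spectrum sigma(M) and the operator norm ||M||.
sigma(M) = {47(-1)^n/n : n ≥ 1} ∪ {0}; ||M|| = 47

A bounded diagonal operator on l^2 with diagonal entries d_n has spectrum equal to the closure of {d_n : n ≥ 1}: every d_n is an eigenvalue (with eigenvector e_n), so {d_n} ⊂ sigma(M); the spectrum is closed, so its closure is too; and for lambda not in the closure, (M - lambda I) has bounded inverse (the diagonal entries 1/(d_n - lambda) are bounded). For our sequence d_n = 47(-1)^n/n, n = 1, 2, 3, ...:
  - {d_n} = {47(-1)^n/n : n ≥ 1}; the only limit point is 0
  - closure = {47(-1)^n/n : n ≥ 1} ∪ {0}
For the norm: a diagonal operator has ||M|| = sup_n |d_n|. Here |d_n| = 47/n is decreasing, so sup_n |d_n| = |d_1| = 47. So ||M|| = 47.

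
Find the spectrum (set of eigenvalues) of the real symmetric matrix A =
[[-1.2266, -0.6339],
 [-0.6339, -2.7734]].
sigma(A) ≈ {-3, -1}

A is real symmetric, so its spectrum consists of real eigenvalues. Expanding the characteristic polynomial of the displayed matrix gives
  det(λ I - A) = p(λ) = λ^2 + (4)λ + (3).
Solving p(λ) = 0 yields eigenvalues ≈ -3, -1. (A is shown rounded to 4 decimals, so these recover the underlying integer eigenvalues to within that precision.)
Verification: the trace of A = -4 equals the sum of eigenvalues -4, and det(A) ≈ 3.0000 matches the eigenvalue product 3.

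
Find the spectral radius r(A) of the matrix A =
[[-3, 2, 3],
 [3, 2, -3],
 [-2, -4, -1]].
r(A) = (2 + sqrt(40))/2 ≈ 4.1623

The eigenvalues of A are the roots of its characteristic polynomial. With M = A (coefficients from the trace, the sum of principal 2x2 minors, and det A):
  p(λ) = det(λ I - M) = λ^3 + 2λ^2 - 17λ - 36.
By the rational root theorem any rational root is an integer divisor of 36. Testing λ = -4: p(-4) = -64 + 32 + 68 - 36 = 0, so λ = -4 is a root. Dividing out (λ + 4) leaves p(λ) = (λ + 4)(λ^2 - 2λ - 9). For λ^2 - 2λ - 9 the discriminant is 40. It is nonnegative but not a perfect square, so the roots are real and irrational: λ = (2 ± sqrt(40))/2 ≈ 4.1623, -2.1623.
Thus the eigenvalues (to 4 decimals) are 4.1623 (modulus 4.1623); -2.1623 (modulus 2.1623); -4 (modulus 4). The spectral radius is the largest modulus: r(A) = (2 + sqrt(40))/2 ≈ 4.1623. (Cross-check: r(A) ≤ ||A||_2 ≈ 6.1223; equality holds whenever A is normal, though it can also hold for some non-normal A.)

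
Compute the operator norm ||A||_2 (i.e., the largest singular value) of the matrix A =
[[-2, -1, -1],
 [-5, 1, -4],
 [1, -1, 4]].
||A||_2 ≈ 7.6582 (= sqrt(largest eigenvalue of A^T A))

||A||_2 = sigma_max(A) = sqrt(lambda_max(A^T A)). Form the symmetric matrix M = A^T A =
[[30, -4, 26],
 [-4, 3, -7],
 [26, -7, 33]].
Its characteristic polynomial (trace, sum of principal 2x2 minors, determinant of M give the coefficients) is
  p(λ) = det(λ I - M) = λ^3 - 66λ^2 + 438λ - 400.
No integer candidate from the rational root theorem (±divisors of 400) is a root, so the roots are irrational. The cubic discriminant is Δ = 243385776 > 0, so there are three distinct real roots. p(1) = -27 and p(2) = 220 have opposite signs, so a root lies in (1, 2); Newton's method refines it to λ ≈ 1.089. p(6) = 68 and p(7) = -225 have opposite signs, so a root lies in (6, 7); Newton's method refines it to λ ≈ 6.263. p(58) = -1908 and p(59) = 1075 have opposite signs, so a root lies in (58, 59); Newton's method refines it to λ ≈ 58.648. Check (Vieta): the three roots sum to 66, matching tr M = 66.
So the eigenvalues of A^T A are ≈ 1.089, 6.263, 58.648 (all ≥ 0, as they must be for A^T A). The largest is λ_max ≈ 58.648, hence ||A||_2 = sqrt(λ_max) ≈ 7.6582.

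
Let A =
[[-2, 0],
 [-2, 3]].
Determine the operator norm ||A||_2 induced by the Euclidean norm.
||A||_2 = sqrt((17 + sqrt(145))/2) ≈ 3.8106 (= sqrt(largest eigenvalue of A^T A))

||A||_2 = sigma_max(A) = sqrt(lambda_max(A^T A)). Form the symmetric matrix M = A^T A =
[[8, -6],
 [-6, 9]].
Its characteristic polynomial (trace, determinant of M give the coefficients) is
  p(λ) = det(λ I - M) = λ^2 - 17λ + 36.
For λ^2 - 17λ + 36 the discriminant is 145. It is nonnegative but not a perfect square, so the roots are real and irrational: λ = (17 ± sqrt(145))/2 ≈ 14.5208, 2.4792.
So the eigenvalues of A^T A are ≈ 2.4792, 14.5208 (all ≥ 0, as they must be for A^T A). The largest is λ_max = (17 + sqrt(145))/2 ≈ 14.5208, hence ||A||_2 = sqrt(λ_max) = sqrt((17 + sqrt(145))/2) ≈ 3.8106.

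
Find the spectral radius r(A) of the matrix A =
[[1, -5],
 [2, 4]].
r(A) = sqrt(14) ≈ 3.7417

The eigenvalues of A are the roots of its characteristic polynomial. With M = A (coefficients from the trace and determinant):
  p(λ) = det(λ I - M) = λ^2 - 5λ + 14.
For λ^2 - 5λ + 14 the discriminant is -31. It is negative, so the roots are the complex-conjugate pair λ = 5/2 ± (sqrt(31)/2) i ≈ 2.5 ± 2.7839i. For a conjugate pair the product of the roots equals the constant term, so |λ|^2 = 14 and |λ| = sqrt(14) ≈ 3.7417.
Thus the eigenvalues (to 4 decimals) are 2.5 ± 2.7839i (modulus 3.7417). The spectral radius is the largest modulus: r(A) = sqrt(14) ≈ 3.7417. (Cross-check: r(A) ≤ ||A||_2 ≈ 6.4225; equality holds whenever A is normal, though it can also hold for some non-normal A.)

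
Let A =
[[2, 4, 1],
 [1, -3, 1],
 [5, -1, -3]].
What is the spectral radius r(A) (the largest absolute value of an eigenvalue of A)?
r(A) ≈ 4.2113

The eigenvalues of A are the roots of its characteristic polynomial. With M = A (coefficients from the trace, the sum of principal 2x2 minors, and det A):
  p(λ) = det(λ I - M) = λ^3 + 4λ^2 - 11λ - 66.
No integer candidate from the rational root theorem (±divisors of 66) is a root, so the roots are irrational. The cubic discriminant is Δ = -41184 < 0, so there is one real root and a complex-conjugate pair. p(3) = -36 and p(4) = 18 have opposite signs, so a root lies in (3, 4); Newton's method refines it to λ ≈ 3.7215. Dividing out (λ - (3.7215)) leaves approximately λ^2 + 7.7215λ + 17.735. For λ^2 + 7.7215λ + 17.735 the discriminant is -11.3192. It is negative, so the remaining roots are the complex-conjugate pair λ ≈ -3.8607 ± 1.6822i. Their product equals the constant term, so |λ|^2 ≈ 17.735 and |λ| ≈ 4.2113.
Thus the eigenvalues (to 4 decimals) are 3.7215 (modulus 3.7215); -3.8607 ± 1.6822i (modulus 4.2113). The spectral radius is the largest modulus: r(A) ≈ 4.2113. (Cross-check: r(A) ≤ ||A||_2 ≈ 6.0098; equality holds whenever A is normal, though it can also hold for some non-normal A.)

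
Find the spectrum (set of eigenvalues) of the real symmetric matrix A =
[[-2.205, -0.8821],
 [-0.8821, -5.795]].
sigma(A) ≈ {-6, -2}

A is real symmetric, so its spectrum consists of real eigenvalues. Expanding the characteristic polynomial of the displayed matrix gives
  det(λ I - A) = p(λ) = λ^2 + (8)λ + (12).
Solving p(λ) = 0 yields eigenvalues ≈ -6, -2. (A is shown rounded to 4 decimals, so these recover the underlying integer eigenvalues to within that precision.)
Verification: the trace of A = -8 equals the sum of eigenvalues -8, and det(A) ≈ 11.9999 matches the eigenvalue product 12.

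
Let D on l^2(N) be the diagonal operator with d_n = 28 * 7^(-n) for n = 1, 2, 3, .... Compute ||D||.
||D|| = 4 (attained at n = 1)

For D diagonal, ||D|| = sup_n |d_n|. The sequence d_n = 28 * 7^(-n) is positive and strictly decreasing (ratio 7^(-1) < 1), so the supremum is d_1 = 28/7 = 4. Hence ||D|| = 4.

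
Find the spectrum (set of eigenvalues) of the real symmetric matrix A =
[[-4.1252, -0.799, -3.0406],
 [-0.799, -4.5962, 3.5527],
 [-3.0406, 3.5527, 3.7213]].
sigma(A) ≈ {-6, -5, 6}

A is real symmetric, so its spectrum consists of real eigenvalues. Expanding the characteristic polynomial of the displayed matrix gives
  det(λ I - A) = p(λ) = λ^3 + (5)λ^2 + (-36)λ + (-180.0032).
Solving p(λ) = 0 yields eigenvalues ≈ -6, -5, 6. (A is shown rounded to 4 decimals, so these recover the underlying integer eigenvalues to within that precision.)
Verification: the trace of A = -5 equals the sum of eigenvalues -5, and det(A) ≈ 180.0032 matches the eigenvalue product 180.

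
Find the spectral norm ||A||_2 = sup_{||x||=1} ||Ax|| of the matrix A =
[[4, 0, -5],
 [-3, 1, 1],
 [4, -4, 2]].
||A||_2 ≈ 7.4681 (= sqrt(largest eigenvalue of A^T A))

||A||_2 = sigma_max(A) = sqrt(lambda_max(A^T A)). Form the symmetric matrix M = A^T A =
[[41, -19, -15],
 [-19, 17, -7],
 [-15, -7, 30]].
Its characteristic polynomial (trace, sum of principal 2x2 minors, determinant of M give the coefficients) is
  p(λ) = det(λ I - M) = λ^3 - 88λ^2 + 1802λ - 256.
No integer candidate from the rational root theorem (±divisors of 256) is a root, so the roots are irrational. The cubic discriminant is Δ = 1771622752 > 0, so there are three distinct real roots. p(0) = -256 and p(1) = 1459 have opposite signs, so a root lies in (0, 1); Newton's method refines it to λ ≈ 0.1431. p(32) = 64 and p(33) = -685 have opposite signs, so a root lies in (32, 33); Newton's method refines it to λ ≈ 32.0845. p(55) = -971 and p(56) = 304 have opposite signs, so a root lies in (55, 56); Newton's method refines it to λ ≈ 55.7724. Check (Vieta): the three roots sum to 88, matching tr M = 88.
So the eigenvalues of A^T A are ≈ 0.1431, 32.0845, 55.7724 (all ≥ 0, as they must be for A^T A). The largest is λ_max ≈ 55.7724, hence ||A||_2 = sqrt(λ_max) ≈ 7.4681.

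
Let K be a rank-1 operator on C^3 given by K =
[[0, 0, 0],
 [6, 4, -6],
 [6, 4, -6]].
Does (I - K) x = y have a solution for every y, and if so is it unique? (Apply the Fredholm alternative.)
(I - K) is invertible (det(I - K) = 3 ≠ 0), so for every y in C^3 the equation (I - K) x = y has a unique solution.

K has rank 1, so it is an outer product K = u v^T: every row of K is a multiple of one row vector. Reading off the entries, u = (0, -2, -2) and v = (-3, -2, 3) (row i of K equals u_i·v^T). A rank-one matrix u v^T satisfies K u = u (v·u) and kills the (2)-dimensional subspace v^⊥, so its characteristic polynomial is lambda^2 (lambda - v·u) with v·u = tr K = -2. Hence the eigenvalues of I - K are 1 (multiplicity 2) and 1 - (-2) = 3, so det(I - K) = 3. (Direct check: I - K =
[[1, 0, 0],
 [-6, -3, 6],
 [-6, -4, 7]]
has determinant 3.) The finite-dimensional Fredholm alternative says: either (I - K) is invertible, or ker(I - K) ≠ {0} and then range(I - K) = ker((I - K)^*)^⊥, with dim ker(I - K) = dim ker((I - K)^*). Since det(I - K) ≠ 0, 1 is not an eigenvalue of K and ker(I - K) = {0}, so we are in the first case: for every y there is a unique x = (I - K)^(-1) y. Explicitly, by the Sherman–Morrison formula, (I - u v^T)^(-1) = I + u v^T/(1 - v·u), i.e. (I - K)^(-1) = I + K/(3).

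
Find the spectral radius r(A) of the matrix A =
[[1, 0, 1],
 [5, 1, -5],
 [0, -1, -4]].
r(A) ≈ 4.9766

The eigenvalues of A are the roots of its characteristic polynomial. With M = A (coefficients from the trace, the sum of principal 2x2 minors, and det A):
  p(λ) = det(λ I - M) = λ^3 + 2λ^2 - 12λ + 14.
No integer candidate from the rational root theorem (±divisors of 14) is a root, so the roots are irrational. The cubic discriminant is Δ = -4300 < 0, so there is one real root and a complex-conjugate pair. p(-5) = -1 and p(-4) = 30 have opposite signs, so a root lies in (-5, -4); Newton's method refines it to λ ≈ -4.9766. Dividing out (λ - (-4.9766)) leaves approximately λ^2 - 2.9766λ + 2.8132. For λ^2 - 2.9766λ + 2.8132 the discriminant is -2.3927. It is negative, so the remaining roots are the complex-conjugate pair λ ≈ 1.4883 ± 0.7734i. Their product equals the constant term, so |λ|^2 ≈ 2.8132 and |λ| ≈ 1.6773.
Thus the eigenvalues (to 4 decimals) are -4.9766 (modulus 4.9766); 1.4883 ± 0.7734i (modulus 1.6773). The spectral radius is the largest modulus: r(A) ≈ 4.9766. (Cross-check: r(A) ≤ ||A||_2 ≈ 7.7163; equality holds whenever A is normal, though it can also hold for some non-normal A.)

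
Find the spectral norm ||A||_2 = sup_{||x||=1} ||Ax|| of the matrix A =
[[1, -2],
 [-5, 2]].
||A||_2 = sqrt(32) ≈ 5.6569 (= sqrt(largest eigenvalue of A^T A))

||A||_2 = sigma_max(A) = sqrt(lambda_max(A^T A)). Form the symmetric matrix M = A^T A =
[[26, -12],
 [-12, 8]].
Its characteristic polynomial (trace, determinant of M give the coefficients) is
  p(λ) = det(λ I - M) = λ^2 - 34λ + 64.
For λ^2 - 34λ + 64 the discriminant is 900. It is a perfect square (30^2), so the roots are rational: λ = (34 ± 30)/2 = 32, 2.
So the eigenvalues of A^T A are ≈ 2, 32 (all ≥ 0, as they must be for A^T A). The largest is λ_max = 32, hence ||A||_2 = sqrt(λ_max) = sqrt(32) ≈ 5.6569.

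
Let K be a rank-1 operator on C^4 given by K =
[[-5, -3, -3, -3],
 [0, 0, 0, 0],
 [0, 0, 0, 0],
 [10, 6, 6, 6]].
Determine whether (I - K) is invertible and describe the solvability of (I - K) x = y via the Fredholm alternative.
(I - K) is singular (det(I - K) = 0, i.e. 1 ∈ sigma(K)). (I - K) x = y is solvable iff y ⊥ ker((I - K)^*) = span{(-5, -3, -3, -3)}, i.e. iff -5y_1 - 3y_2 - 3y_3 - 3y_4 = 0. When solvable, the solutions are x = y + c·(1, 0, 0, -2), c arbitrary (ker(I - K) = span{(1, 0, 0, -2)}, dimension 1).

K has rank 1, so it is an outer product K = u v^T: every row of K is a multiple of one row vector. Reading off the entries, u = (1, 0, 0, -2) and v = (-5, -3, -3, -3) (row i of K equals u_i·v^T). A rank-one matrix u v^T satisfies K u = u (v·u) and kills the (3)-dimensional subspace v^⊥, so its characteristic polynomial is lambda^3 (lambda - v·u) with v·u = tr K = 1. Hence the eigenvalues of I - K are 1 (multiplicity 3) and 1 - (1) = 0, so det(I - K) = 0. (Direct check: I - K =
[[6, 3, 3, 3],
 [0, 1, 0, 0],
 [0, 0, 1, 0],
 [-10, -6, -6, -5]]
has determinant 0.) So 1 is an eigenvalue of K and (I - K) is not invertible. The finite-dimensional Fredholm alternative says: either (I - K) is invertible, or ker(I - K) ≠ {0} and then range(I - K) = ker((I - K)^*)^⊥, with dim ker(I - K) = dim ker((I - K)^*). We are in the second case, so we need both kernels. Kernel of I - K: (I - K) u = u - u (v·u) = u - u = 0, so ker(I - K) = span{u} = span{(1, 0, 0, -2)} (it is exactly 1-dimensional because rank(I - K) = 3). Kernel of the adjoint: K is real, so (I - K)^* = I - K^T = I - v u^T, and (I - v u^T) v = v - v (u·v) = 0; hence ker((I - K)^*) = span{v} = span{(-5, -3, -3, -3)}. Therefore (I - K) x = y is solvable iff <y, v> = 0, i.e. iff -5y_1 - 3y_2 - 3y_3 - 3y_4 = 0. When this holds, K y = u (v·y) = 0, so (I - K) y = y and x = y is a particular solution; the full solution set is the line x = y + c·u = y + c·(1, 0, 0, -2), c ∈ C.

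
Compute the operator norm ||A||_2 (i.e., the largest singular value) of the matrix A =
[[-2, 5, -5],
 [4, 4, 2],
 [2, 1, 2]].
||A||_2 ≈ 7.4707 (= sqrt(largest eigenvalue of A^T A))

||A||_2 = sigma_max(A) = sqrt(lambda_max(A^T A)). Form the symmetric matrix M = A^T A =
[[24, 8, 22],
 [8, 42, -15],
 [22, -15, 33]].
Its characteristic polynomial (trace, sum of principal 2x2 minors, determinant of M give the coefficients) is
  p(λ) = det(λ I - M) = λ^3 - 99λ^2 + 2413λ - 144.
No integer candidate from the rational root theorem (±divisors of 144) is a root, so the roots are irrational. The cubic discriminant is Δ = 927305789 > 0, so there are three distinct real roots. p(0) = -144 and p(1) = 2171 have opposite signs, so a root lies in (0, 1); Newton's method refines it to λ ≈ 0.0598. p(43) = 71 and p(44) = -452 have opposite signs, so a root lies in (43, 44); Newton's method refines it to λ ≈ 43.1291. p(55) = -529 and p(56) = 136 have opposite signs, so a root lies in (55, 56); Newton's method refines it to λ ≈ 55.8111. Check (Vieta): the three roots sum to 99, matching tr M = 99.
So the eigenvalues of A^T A are ≈ 0.0598, 43.1291, 55.8111 (all ≥ 0, as they must be for A^T A). The largest is λ_max ≈ 55.8111, hence ||A||_2 = sqrt(λ_max) ≈ 7.4707.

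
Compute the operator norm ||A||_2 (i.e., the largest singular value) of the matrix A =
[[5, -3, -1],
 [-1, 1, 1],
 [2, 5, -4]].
||A||_2 ≈ 6.7156 (= sqrt(largest eigenvalue of A^T A))

||A||_2 = sigma_max(A) = sqrt(lambda_max(A^T A)). Form the symmetric matrix M = A^T A =
[[30, -6, -14],
 [-6, 35, -16],
 [-14, -16, 18]].
Its characteristic polynomial (trace, sum of principal 2x2 minors, determinant of M give the coefficients) is
  p(λ) = det(λ I - M) = λ^3 - 83λ^2 + 1732λ - 1024.
No integer candidate from the rational root theorem (±divisors of 1024) is a root, so the roots are irrational. The cubic discriminant is Δ = 162366352 > 0, so there are three distinct real roots. p(0) = -1024 and p(1) = 626 have opposite signs, so a root lies in (0, 1); Newton's method refines it to λ ≈ 0.6089. p(37) = 86 and p(38) = -188 have opposite signs, so a root lies in (37, 38); Newton's method refines it to λ ≈ 37.2918. p(45) = -34 and p(46) = 356 have opposite signs, so a root lies in (45, 46); Newton's method refines it to λ ≈ 45.0994. Check (Vieta): the three roots sum to 83, matching tr M = 83.
So the eigenvalues of A^T A are ≈ 0.6089, 37.2918, 45.0994 (all ≥ 0, as they must be for A^T A). The largest is λ_max ≈ 45.0994, hence ||A||_2 = sqrt(λ_max) ≈ 6.7156.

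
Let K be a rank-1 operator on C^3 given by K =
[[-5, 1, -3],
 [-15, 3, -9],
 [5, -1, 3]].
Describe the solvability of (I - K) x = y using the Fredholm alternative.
(I - K) is singular (det(I - K) = 0, i.e. 1 ∈ sigma(K)). (I - K) x = y is solvable iff y ⊥ ker((I - K)^*) = span{(-5, 1, -3)}, i.e. iff -5y_1 + y_2 - 3y_3 = 0. When solvable, the solutions are x = y + c·(1, 3, -1), c arbitrary (ker(I - K) = span{(1, 3, -1)}, dimension 1).

K has rank 1, so it is an outer product K = u v^T: every row of K is a multiple of one row vector. Reading off the entries, u = (1, 3, -1) and v = (-5, 1, -3) (row i of K equals u_i·v^T). A rank-one matrix u v^T satisfies K u = u (v·u) and kills the (2)-dimensional subspace v^⊥, so its characteristic polynomial is lambda^2 (lambda - v·u) with v·u = tr K = 1. Hence the eigenvalues of I - K are 1 (multiplicity 2) and 1 - (1) = 0, so det(I - K) = 0. (Direct check: I - K =
[[6, -1, 3],
 [15, -2, 9],
 [-5, 1, -2]]
has determinant 0.) So 1 is an eigenvalue of K and (I - K) is not invertible. The finite-dimensional Fredholm alternative says: either (I - K) is invertible, or ker(I - K) ≠ {0} and then range(I - K) = ker((I - K)^*)^⊥, with dim ker(I - K) = dim ker((I - K)^*). We are in the second case, so we need both kernels. Kernel of I - K: (I - K) u = u - u (v·u) = u - u = 0, so ker(I - K) = span{u} = span{(1, 3, -1)} (it is exactly 1-dimensional because rank(I - K) = 2). Kernel of the adjoint: K is real, so (I - K)^* = I - K^T = I - v u^T, and (I - v u^T) v = v - v (u·v) = 0; hence ker((I - K)^*) = span{v} = span{(-5, 1, -3)}. Therefore (I - K) x = y is solvable iff <y, v> = 0, i.e. iff -5y_1 + y_2 - 3y_3 = 0. When this holds, K y = u (v·y) = 0, so (I - K) y = y and x = y is a particular solution; the full solution set is the line x = y + c·u = y + c·(1, 3, -1), c ∈ C.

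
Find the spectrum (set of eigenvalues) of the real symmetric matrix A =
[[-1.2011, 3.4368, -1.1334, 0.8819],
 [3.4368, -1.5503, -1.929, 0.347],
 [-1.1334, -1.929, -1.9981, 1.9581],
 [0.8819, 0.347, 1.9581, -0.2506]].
sigma(A) ≈ {-5, -4, 1, 3}

A is real symmetric, so its spectrum consists of real eigenvalues. Expanding the characteristic polynomial of the displayed matrix gives
  det(λ I - A) = p(λ) = λ^4 + (5)λ^3 + (-13)λ^2 + (-53)λ + (59.9975).
Solving p(λ) = 0 yields eigenvalues ≈ -5, -4, 1, 3. (A is shown rounded to 4 decimals, so these recover the underlying integer eigenvalues to within that precision.)
Verification: the trace of A = -5 equals the sum of eigenvalues -5, and det(A) ≈ 59.9975 matches the eigenvalue product 60.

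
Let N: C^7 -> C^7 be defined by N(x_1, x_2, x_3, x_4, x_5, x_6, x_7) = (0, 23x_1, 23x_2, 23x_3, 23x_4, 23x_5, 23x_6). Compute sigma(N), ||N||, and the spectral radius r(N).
sigma(N) = {0}; ||N|| = 23; r(N) = 0. (N is nilpotent with N^7 = 0.)

On C^7, N is a strictly lower-triangular matrix with 23 on the subdiagonal and zeros elsewhere, so its characteristic polynomial is lambda^7 and every eigenvalue is 0: sigma(N) = {0}. For the operator norm, N e_i = 23e_{i+1} for i = 1, ..., 6 and N e_7 = 0, so the singular values of N are 23 (with multiplicity 6) and 0; hence ||N|| = 23. The spectral radius r(N) = max|lambda| = 0. Note ||N|| > r(N) — characteristic of non-normal nilpotent operators. Indeed N^7 = 0.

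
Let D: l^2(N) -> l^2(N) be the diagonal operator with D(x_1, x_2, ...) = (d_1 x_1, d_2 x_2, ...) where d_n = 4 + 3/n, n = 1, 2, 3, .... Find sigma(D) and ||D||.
sigma(D) = {4 + 3/n : n ≥ 1} ∪ {4}; ||D|| = 7

A bounded diagonal operator on l^2 with diagonal entries d_n has spectrum equal to the closure of {d_n : n ≥ 1}: every d_n is an eigenvalue (with eigenvector e_n), so {d_n} ⊂ sigma(D); the spectrum is closed, so its closure is too; and for lambda not in the closure, (D - lambda I) has bounded inverse (the diagonal entries 1/(d_n - lambda) are bounded). For our sequence d_n = 4 + 3/n, n = 1, 2, 3, ...:
  - {d_n} = {4 + 3/n : n ≥ 1}; the only limit point is 4
  - closure = {4 + 3/n : n ≥ 1} ∪ {4}
For the norm: a diagonal operator has ||D|| = sup_n |d_n|. Here d_n = 4 + 3/n is positive and decreasing, so sup_n |d_n| = d_1 = 4 + 3 = 7. So ||D|| = 7.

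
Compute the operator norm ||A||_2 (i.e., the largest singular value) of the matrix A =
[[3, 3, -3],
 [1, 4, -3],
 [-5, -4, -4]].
||A||_2 ≈ 8.439 (= sqrt(largest eigenvalue of A^T A))

||A||_2 = sigma_max(A) = sqrt(lambda_max(A^T A)). Form the symmetric matrix M = A^T A =
[[35, 33, 8],
 [33, 41, -5],
 [8, -5, 34]].
Its characteristic polynomial (trace, sum of principal 2x2 minors, determinant of M give the coefficients) is
  p(λ) = det(λ I - M) = λ^3 - 110λ^2 + 2841λ - 5625.
No integer candidate from the rational root theorem (±divisors of 5625) is a root, so the roots are irrational. The cubic discriminant is Δ = 6780303441 > 0, so there are three distinct real roots. p(2) = -375 and p(3) = 1935 have opposite signs, so a root lies in (2, 3); Newton's method refines it to λ ≈ 2.1565. p(36) = 747 and p(37) = -445 have opposite signs, so a root lies in (36, 37); Newton's method refines it to λ ≈ 36.6268. p(71) = -513 and p(72) = 1935 have opposite signs, so a root lies in (71, 72); Newton's method refines it to λ ≈ 71.2168. Check (Vieta): the three roots sum to 110, matching tr M = 110.
So the eigenvalues of A^T A are ≈ 2.1565, 36.6268, 71.2168 (all ≥ 0, as they must be for A^T A). The largest is λ_max ≈ 71.2168, hence ||A||_2 = sqrt(λ_max) ≈ 8.439.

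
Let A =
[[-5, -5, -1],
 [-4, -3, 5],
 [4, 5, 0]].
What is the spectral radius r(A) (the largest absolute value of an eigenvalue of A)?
r(A) = (7 + sqrt(181))/2 ≈ 10.2268

The eigenvalues of A are the roots of its characteristic polynomial. With M = A (coefficients from the trace, the sum of principal 2x2 minors, and det A):
  p(λ) = det(λ I - M) = λ^3 + 8λ^2 - 26λ - 33.
By the rational root theorem any rational root is an integer divisor of 33. Testing λ = -1: p(-1) = -1 + 8 + 26 - 33 = 0, so λ = -1 is a root. Dividing out (λ + 1) leaves p(λ) = (λ + 1)(λ^2 + 7λ - 33). For λ^2 + 7λ - 33 the discriminant is 181. It is nonnegative but not a perfect square, so the roots are real and irrational: λ = (-7 ± sqrt(181))/2 ≈ 3.2268, -10.2268.
Thus the eigenvalues (to 4 decimals) are 3.2268 (modulus 3.2268); -10.2268 (modulus 10.2268); -1 (modulus 1). The spectral radius is the largest modulus: r(A) = (7 + sqrt(181))/2 ≈ 10.2268. (Cross-check: r(A) ≤ ||A||_2 ≈ 10.8804; equality holds whenever A is normal, though it can also hold for some non-normal A.)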